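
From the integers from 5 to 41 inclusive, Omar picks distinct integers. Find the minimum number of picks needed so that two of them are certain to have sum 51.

Group the elements by complementary pair {x, 51−x}: {10,41}, {11,40}, {12,39}, …, giving 16 two-element pairs and 5 integers whose partner 51−x falls outside [5,41].
Pigeonhole: treating each of those 21 groups as a pigeonhole, one can pick one integer per group — 21 integers — with no two summing to 51.
The 22nd integer lands in an occupied pair, forcing a sum of 51.

22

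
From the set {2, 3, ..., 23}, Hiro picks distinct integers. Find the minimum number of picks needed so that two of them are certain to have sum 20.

Group the elements by complementary pair {x, 20−x}: {2,18}, {3,17}, {4,16}, …, giving 8 two-element pairs, the single value 10 (it cannot pair with itself since the integers are distinct), and 5 integers whose partner 20−x falls outside [2,23].
By the pigeonhole principle, treating each of those 14 groups as a pigeonhole, one can pick one integer per group — 14 integers — with no two summing to 20.
The 15th integer lands in an occupied pair, forcing a sum of 20.

15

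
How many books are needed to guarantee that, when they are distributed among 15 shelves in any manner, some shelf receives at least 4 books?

With 45 books one could put exactly 3 in each of the 15 shelves, and no shelf would reach 4.
By pigeonhole, one more book must land in a shelf that already has 3, giving it 4.
So 15 × 3 + 1 = 46 books are required.

46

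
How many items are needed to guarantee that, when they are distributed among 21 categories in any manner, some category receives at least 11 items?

With 210 items one could put exactly 10 in each of the 21 categories, and no category would reach 11.
By the pigeonhole principle, one more item must land in a category that already has 10, giving it 11.
So 21 × 10 + 1 = 211 items are required.

211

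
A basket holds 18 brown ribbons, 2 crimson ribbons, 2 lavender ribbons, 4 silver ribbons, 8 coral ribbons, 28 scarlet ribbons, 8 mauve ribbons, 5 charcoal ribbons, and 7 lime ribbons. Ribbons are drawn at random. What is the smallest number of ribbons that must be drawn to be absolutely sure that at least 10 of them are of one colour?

55

By the pigeonhole principle, put each drawn ribbon into a box by colour. The largest draw with every box below 10 takes min(count, 9) from each colour; colours with fewer than 9 contribute all they have.
Σ min(cᵢ, 9) = 9 + 2 + 2 + 4 + 8 + 9 + 8 + 5 + 7 = 54.
Draw number 54 + 1 = 55 must push one box to 10.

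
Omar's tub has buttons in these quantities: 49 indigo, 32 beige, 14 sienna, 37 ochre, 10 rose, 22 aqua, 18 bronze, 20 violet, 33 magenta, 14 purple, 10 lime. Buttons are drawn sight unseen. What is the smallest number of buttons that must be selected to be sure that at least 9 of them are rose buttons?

In the worst case for collecting rose buttons, every non-rose button comes out first.
There are 49 + 32 + 14 + 37 + 22 + 18 + 20 + 33 + 14 + 10 = 249 non-rose buttons altogether.
After those, each further button must be rose, so 249 + 9 = 258 draws guarantee 9 rose buttons.

258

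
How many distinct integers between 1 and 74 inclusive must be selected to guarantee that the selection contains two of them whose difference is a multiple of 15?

16

Integers whose pairwise differences are multiples of 15 are exactly those sharing a remainder mod 15. The 15 residue classes mod 15 are the pigeonholes.
With 15 integers one could put 1 in each residue class and have no class reach 2.
The 16th integer pushes some class to 2, so 15·1 + 1 = 16.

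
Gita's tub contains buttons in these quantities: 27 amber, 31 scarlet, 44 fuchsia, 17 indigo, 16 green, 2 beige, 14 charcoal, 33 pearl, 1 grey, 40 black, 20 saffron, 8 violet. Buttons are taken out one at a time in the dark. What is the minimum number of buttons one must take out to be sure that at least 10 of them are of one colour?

93

The 12 colours are the holes; the buttons drawn are the pigeons.
To avoid 10 of any one colour, the worst case takes at most 9 of each colour, or every button of a colour that has fewer than 9.
That gives 9 + 9 + 9 + 9 + 9 + 2 + 9 + 9 + 1 + 9 + 9 + 8 = 92 buttons with no colour reaching 10.
The next button forces some colour to 10, so 92 + 1 = 93.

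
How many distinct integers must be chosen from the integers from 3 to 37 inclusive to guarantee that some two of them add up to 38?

Two chosen integers sum to 38 exactly when both halves of some pair {x, 38−x} with 3 ≤ x ≤ 38−x ≤ 35 are chosen — 16 such pairs.
The remaining 3 elements (those with no distinct partner in range) can never complete a 38-sum, so the worst case takes all of them and one from each pair: 3 + 16 = 19.
The 20th integer has to be the second member of some pair, so 19 + 1 = 20.

20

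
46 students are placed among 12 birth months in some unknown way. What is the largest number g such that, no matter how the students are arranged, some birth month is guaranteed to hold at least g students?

4

The 12 birth months are the holes and the 46 students are the pigeons.
If every birth month held at most 3 students, the total would be at most 12 × 3 = 36, which is less than 46.
So some birth month holds at least ⌈46/12⌉ = 4 students.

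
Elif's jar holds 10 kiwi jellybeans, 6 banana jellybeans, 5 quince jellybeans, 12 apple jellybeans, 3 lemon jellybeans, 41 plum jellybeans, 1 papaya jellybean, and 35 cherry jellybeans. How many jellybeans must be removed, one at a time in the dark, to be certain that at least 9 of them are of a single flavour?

By the pigeonhole principle, the 8 flavours are the holes; the jellybeans drawn are the pigeons.
To avoid 9 of any one flavour, the worst case takes at most 8 of each flavour, or every jellybean of a flavour that has fewer than 8.
That gives 8 + 6 + 5 + 8 + 3 + 8 + 1 + 8 = 47 jellybeans with no flavour reaching 9.
The next jellybean forces some flavour to 9, so 47 + 1 = 48.

48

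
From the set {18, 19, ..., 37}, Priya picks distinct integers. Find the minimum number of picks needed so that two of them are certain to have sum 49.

Two chosen integers sum to 49 exactly when both halves of some pair {x, 49−x} with 18 ≤ x ≤ 49−x ≤ 31 are chosen — 7 such pairs.
The remaining 6 elements (those with no distinct partner in range) can never complete a 49-sum, so the worst case takes all of them and one from each pair: 6 + 7 = 13.
The 14th integer has to be the second member of some pair, so 13 + 1 = 14.

14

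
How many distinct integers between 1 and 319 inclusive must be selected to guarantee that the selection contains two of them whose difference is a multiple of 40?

41

Integers whose pairwise differences are multiples of 40 are exactly those sharing a remainder mod 40. By the pigeonhole principle, the 40 residue classes mod 40 are the pigeonholes.
With 40 integers one could put 1 in each residue class and have no class reach 2.
The 41st integer pushes some class to 2, so 40·1 + 1 = 41.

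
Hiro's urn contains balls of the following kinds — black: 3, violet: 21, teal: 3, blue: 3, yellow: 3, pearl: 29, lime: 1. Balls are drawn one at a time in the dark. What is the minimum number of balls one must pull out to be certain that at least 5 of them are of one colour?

22

An adversary could hand out at most 4 balls per colour (5 colours run out sooner): 3 + 4 + 3 + 3 + 3 + 4 + 1 = 21 balls and still no colour has 5.
By pigeonhole, one more ball lands in a colour already at 4, so 22 draws are enough and 21 are not.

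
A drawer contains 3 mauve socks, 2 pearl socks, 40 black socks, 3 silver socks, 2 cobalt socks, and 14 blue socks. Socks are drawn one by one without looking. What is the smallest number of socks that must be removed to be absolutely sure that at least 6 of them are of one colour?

The 6 colours are the holes; the socks drawn are the pigeons.
To avoid 6 of any one colour, the worst case takes at most 5 of each colour, or every sock of a colour that has fewer than 5.
That gives 3 + 2 + 5 + 3 + 2 + 5 = 20 socks with no colour reaching 6.
The next sock forces some colour to 6, so 20 + 1 = 21.

21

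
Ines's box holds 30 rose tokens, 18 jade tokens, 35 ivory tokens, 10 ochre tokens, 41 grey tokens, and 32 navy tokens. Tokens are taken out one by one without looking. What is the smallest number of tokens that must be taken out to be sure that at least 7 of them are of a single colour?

Pigeonhole: put each drawn token into a box by colour. The largest draw with every box below 7 takes min(count, 6) from each colour.
Σ min(cᵢ, 6) = 6 + 6 + 6 + 6 + 6 + 6 = 36.
Draw number 36 + 1 = 37 must push one box to 7.

37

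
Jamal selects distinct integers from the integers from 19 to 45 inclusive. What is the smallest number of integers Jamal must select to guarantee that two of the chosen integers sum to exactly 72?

19

A set avoiding the sum 72 can contain at most one of each pair {x, 72−x}, plus the 9 elements whose complement lies outside the range or equal to its own complement.
The integers 19, …, 36 (18 of them) are such a set: any two sum to at least 19+20 = 39 and at most 35+36 = 71 < 72.
Any 19th integer completes one of the 9 pairs, so 19 choices force a sum of 72.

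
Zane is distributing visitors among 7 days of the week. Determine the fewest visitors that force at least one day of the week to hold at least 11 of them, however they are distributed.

With 70 visitors one could put exactly 10 in each of the 7 days of the week, and no day of the week would reach 11.
Pigeonhole: one more visitor must land in a day of the week that already has 10, giving it 11.
So 7 × 10 + 1 = 71 visitors are required.

71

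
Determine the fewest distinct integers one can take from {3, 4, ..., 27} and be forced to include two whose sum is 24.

A set avoiding the sum 24 can contain at most one of each pair {x, 24−x}, plus the 7 elements whose complement lies outside the range or equal to its own complement.
The integers 12, …, 27 (16 of them) are such a set: any two sum to at least 12+13 = 25 > 24.
By the pigeonhole principle, any 17th integer completes one of the 9 pairs, so 17 choices force a sum of 24.

17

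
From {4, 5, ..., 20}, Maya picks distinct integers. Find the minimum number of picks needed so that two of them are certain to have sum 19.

12

A set avoiding the sum 19 can contain at most one of each pair {x, 19−x}, plus the 5 elements whose complement lies outside the range.
The integers 10, …, 20 (11 of them) are such a set: any two sum to at least 10+11 = 21 > 19.
Pigeonhole: any 12th integer completes one of the 6 pairs, so 12 choices force a sum of 19.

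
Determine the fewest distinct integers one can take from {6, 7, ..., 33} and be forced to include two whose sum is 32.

19

Group the elements by complementary pair {x, 32−x}: {6,26}, {7,25}, {8,24}, …, giving 10 two-element pairs, the single value 16 (it cannot pair with itself since the integers are distinct), and 7 integers whose partner 32−x falls outside [6,33].
Pigeonhole: treating each of those 18 groups as a pigeonhole, one can pick one integer per group — 18 integers — with no two summing to 32.
The 19th integer lands in an occupied pair, forcing a sum of 32.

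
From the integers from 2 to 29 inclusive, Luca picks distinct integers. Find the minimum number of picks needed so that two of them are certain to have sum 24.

19

Two chosen integers sum to 24 exactly when both halves of some pair {x, 24−x} with 2 ≤ x ≤ 24−x ≤ 22 are chosen — 10 such pairs.
The remaining 8 elements (those with no distinct partner in range) can never complete a 24-sum, so the worst case takes all of them and one from each pair: 8 + 10 = 18.
By pigeonhole, the 19th integer has to be the second member of some pair, so 18 + 1 = 19.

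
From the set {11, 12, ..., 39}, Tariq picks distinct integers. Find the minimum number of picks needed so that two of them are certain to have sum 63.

Group the elements by complementary pair {x, 63−x}: {24,39}, {25,38}, {26,37}, …, giving 8 two-element pairs and 13 integers whose partner 63−x falls outside [11,39].
Treating each of those 21 groups as a pigeonhole, one can pick one integer per group — 21 integers — with no two summing to 63.
The 22nd integer lands in an occupied pair, forcing a sum of 63.

22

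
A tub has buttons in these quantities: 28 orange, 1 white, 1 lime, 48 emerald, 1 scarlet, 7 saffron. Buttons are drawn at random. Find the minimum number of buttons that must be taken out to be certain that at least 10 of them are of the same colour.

An adversary could hand out at most 9 buttons per colour (4 colours run out sooner): 9 + 1 + 1 + 9 + 1 + 7 = 28 buttons and still no colour has 10.
By pigeonhole, one more button lands in a colour already at 9, so 29 draws are enough and 28 are not.

29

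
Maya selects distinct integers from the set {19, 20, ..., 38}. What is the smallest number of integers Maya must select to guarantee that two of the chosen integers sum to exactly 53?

A set avoiding the sum 53 can contain at most one of each pair {x, 53−x}, plus the 4 elements whose complement lies outside the range.
The integers 27, …, 38 (12 of them) are such a set: any two sum to at least 27+28 = 55 > 53.
Any 13th integer completes one of the 8 pairs, so 13 choices force a sum of 53.

13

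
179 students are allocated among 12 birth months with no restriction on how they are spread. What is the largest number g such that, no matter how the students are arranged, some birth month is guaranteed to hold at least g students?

By the pigeonhole principle, the 12 birth months are the holes and the 179 students are the pigeons.
If every birth month held at most 14 students, the total would be at most 12 × 14 = 168, which is less than 179.
So some birth month holds at least ⌈179/12⌉ = 15 students.

15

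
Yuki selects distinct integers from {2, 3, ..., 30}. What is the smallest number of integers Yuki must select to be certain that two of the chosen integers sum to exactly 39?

Two chosen integers sum to 39 exactly when both halves of some pair {x, 39−x} with 9 ≤ x ≤ 39−x ≤ 30 are chosen — 11 such pairs.
The remaining 7 elements (those with no distinct partner in range) can never complete a 39-sum, so the worst case takes all of them and one from each pair: 7 + 11 = 18.
By pigeonhole, the 19th integer has to be the second member of some pair, so 18 + 1 = 19.

19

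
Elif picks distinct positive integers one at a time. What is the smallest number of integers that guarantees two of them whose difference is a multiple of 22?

Integers whose pairwise differences are multiples of 22 are exactly those sharing a remainder mod 22. The 22 residue classes mod 22 are the pigeonholes.
With 22 integers one could put 1 in each residue class and have no class reach 2.
The 23rd integer pushes some class to 2, so 22·1 + 1 = 23.

23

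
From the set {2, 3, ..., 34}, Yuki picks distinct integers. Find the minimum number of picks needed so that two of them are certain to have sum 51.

25

A set avoiding the sum 51 can contain at most one of each pair {x, 51−x}, plus the 15 elements whose complement lies outside the range.
The integers 2, …, 25 (24 of them) are such a set: any two sum to at least 2+3 = 5 and at most 24+25 = 49 < 51.
Any 25th integer completes one of the 9 pairs, so 25 choices force a sum of 51.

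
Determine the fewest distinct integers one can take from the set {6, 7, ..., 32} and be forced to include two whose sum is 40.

Group the elements by complementary pair {x, 40−x}: {8,32}, {9,31}, {10,30}, …, giving 12 two-element pairs, the single value 20 (it cannot pair with itself since the integers are distinct), and 2 integers whose partner 40−x falls outside [6,32].
Treating each of those 15 groups as a pigeonhole, one can pick one integer per group — 15 integers — with no two summing to 40.
The 16th integer lands in an occupied pair, forcing a sum of 40.

16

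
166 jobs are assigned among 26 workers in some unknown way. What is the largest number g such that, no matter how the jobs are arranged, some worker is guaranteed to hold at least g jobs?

The 26 workers are the holes and the 166 jobs are the pigeons.
If every worker held at most 6 jobs, the total would be at most 26 × 6 = 156, which is less than 166.
So some worker holds at least ⌈166/26⌉ = 7 jobs.

7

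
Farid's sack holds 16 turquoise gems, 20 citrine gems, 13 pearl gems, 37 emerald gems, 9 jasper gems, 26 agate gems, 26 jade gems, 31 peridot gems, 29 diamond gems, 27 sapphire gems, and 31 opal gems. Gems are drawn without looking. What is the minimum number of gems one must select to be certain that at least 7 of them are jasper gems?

263

In the worst case for collecting jasper gems, every non-jasper gem comes out first.
There are 16 + 20 + 13 + 37 + 26 + 26 + 31 + 29 + 27 + 31 = 256 non-jasper gems altogether.
After those, each further gem must be jasper, so 256 + 7 = 263 draws guarantee 7 jasper gems.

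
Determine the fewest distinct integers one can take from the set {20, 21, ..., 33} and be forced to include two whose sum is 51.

Two chosen integers sum to 51 exactly when both halves of some pair {x, 51−x} with 20 ≤ x ≤ 51−x ≤ 31 are chosen — 6 such pairs.
The remaining 2 elements (those with no distinct partner in range) can never complete a 51-sum, so the worst case takes all of them and one from each pair: 2 + 6 = 8.
By pigeonhole, the 9th integer has to be the second member of some pair, so 8 + 1 = 9.

9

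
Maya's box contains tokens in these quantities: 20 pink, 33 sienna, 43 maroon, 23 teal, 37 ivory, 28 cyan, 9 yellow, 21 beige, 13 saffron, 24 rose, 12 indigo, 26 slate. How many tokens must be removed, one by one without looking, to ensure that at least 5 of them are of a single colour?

49

An adversary could hand out at most 4 tokens per colour: 4 + 4 + 4 + 4 + 4 + 4 + 4 + 4 + 4 + 4 + 4 + 4 = 48 tokens and still no colour has 5.
By the pigeonhole principle, one more token lands in a colour already at 4, so 49 draws are enough and 48 are not.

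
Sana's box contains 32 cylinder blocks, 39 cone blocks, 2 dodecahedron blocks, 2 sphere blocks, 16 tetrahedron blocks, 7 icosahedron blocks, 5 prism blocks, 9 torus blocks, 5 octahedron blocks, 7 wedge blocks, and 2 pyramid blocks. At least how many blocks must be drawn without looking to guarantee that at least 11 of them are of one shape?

70

An adversary could hand out at most 10 blocks per shape (8 shapes run out sooner): 10 + 10 + 2 + 2 + 10 + 7 + 5 + 9 + 5 + 7 + 2 = 69 blocks and still no shape has 11.
By pigeonhole, one more block lands in a shape already at 10, so 70 draws are enough and 69 are not.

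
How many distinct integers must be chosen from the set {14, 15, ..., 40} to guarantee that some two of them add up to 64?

20

Two chosen integers sum to 64 exactly when both halves of some pair {x, 64−x} with 24 ≤ x ≤ 64−x ≤ 40 are chosen — 8 such pairs.
The remaining 11 elements (those with no distinct partner in range) can never complete a 64-sum, so the worst case takes all of them and one from each pair: 11 + 8 = 19.
Pigeonhole: the 20th integer has to be the second member of some pair, so 19 + 1 = 20.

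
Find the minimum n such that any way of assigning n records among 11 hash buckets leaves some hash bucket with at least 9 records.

With 88 records one could put exactly 8 in each of the 11 hash buckets, and no hash bucket would reach 9.
One more record must land in a hash bucket that already has 8, giving it 9.
So 11 × 8 + 1 = 89 records are required.

89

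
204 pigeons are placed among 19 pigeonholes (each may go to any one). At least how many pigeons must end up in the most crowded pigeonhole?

By pigeonhole, the 19 pigeonholes are the holes and the 204 pigeons are the pigeons.
If every pigeonhole held at most 10 pigeons, the total would be at most 19 × 10 = 190, which is less than 204.
So some pigeonhole holds at least ⌈204/19⌉ = 11 pigeons.

11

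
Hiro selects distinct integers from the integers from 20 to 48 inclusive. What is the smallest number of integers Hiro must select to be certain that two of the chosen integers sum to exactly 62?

19

Two chosen integers sum to 62 exactly when both halves of some pair {x, 62−x} with 20 ≤ x ≤ 62−x ≤ 42 are chosen — 11 such pairs.
The remaining 7 elements (those with no distinct partner in range) can never complete a 62-sum, so the worst case takes all of them and one from each pair: 7 + 11 = 18.
Pigeonhole: the 19th integer has to be the second member of some pair, so 18 + 1 = 19.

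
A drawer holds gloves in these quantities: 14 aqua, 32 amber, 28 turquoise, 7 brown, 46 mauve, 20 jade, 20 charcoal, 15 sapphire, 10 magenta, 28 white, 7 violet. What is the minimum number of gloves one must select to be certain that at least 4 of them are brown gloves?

224

In the worst case for collecting brown gloves, every non-brown glove comes out first.
There are 14 + 32 + 28 + 46 + 20 + 20 + 15 + 10 + 28 + 7 = 220 non-brown gloves altogether.
After those, each further glove must be brown, so 220 + 4 = 224 draws guarantee 4 brown gloves.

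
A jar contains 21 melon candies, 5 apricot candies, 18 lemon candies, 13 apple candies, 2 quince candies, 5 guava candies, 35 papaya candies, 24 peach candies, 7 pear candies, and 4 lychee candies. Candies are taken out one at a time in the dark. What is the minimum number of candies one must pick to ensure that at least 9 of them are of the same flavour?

An adversary could hand out at most 8 candies per flavour (5 flavours run out sooner): 8 + 5 + 8 + 8 + 2 + 5 + 8 + 8 + 7 + 4 = 63 candies and still no flavour has 9.
By the pigeonhole principle, one more candy lands in a flavour already at 8, so 64 draws are enough and 63 are not.

64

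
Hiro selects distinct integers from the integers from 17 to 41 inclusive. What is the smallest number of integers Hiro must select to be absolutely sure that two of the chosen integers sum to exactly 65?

17

Group the elements by complementary pair {x, 65−x}: {24,41}, {25,40}, {26,39}, …, giving 9 two-element pairs and 7 integers whose partner 65−x falls outside [17,41].
Pigeonhole: treating each of those 16 groups as a pigeonhole, one can pick one integer per group — 16 integers — with no two summing to 65.
The 17th integer lands in an occupied pair, forcing a sum of 65.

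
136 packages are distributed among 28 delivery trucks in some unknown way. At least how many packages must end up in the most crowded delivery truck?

The 28 delivery trucks are the holes and the 136 packages are the pigeons.
If every delivery truck held at most 4 packages, the total would be at most 28 × 4 = 112, which is less than 136.
So some delivery truck holds at least ⌈136/28⌉ = 5 packages.

5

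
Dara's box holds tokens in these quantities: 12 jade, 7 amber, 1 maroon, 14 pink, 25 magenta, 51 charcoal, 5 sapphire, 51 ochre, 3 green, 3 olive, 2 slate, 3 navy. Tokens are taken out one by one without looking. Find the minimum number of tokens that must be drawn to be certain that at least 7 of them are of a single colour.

By pigeonhole, put each drawn token into a box by colour. The largest draw with every box below 7 takes min(count, 6) from each colour; colours with fewer than 6 contribute all they have.
Σ min(cᵢ, 6) = 6 + 6 + 1 + 6 + 6 + 6 + 5 + 6 + 3 + 3 + 2 + 3 = 53.
Draw number 53 + 1 = 54 must push one box to 7.

54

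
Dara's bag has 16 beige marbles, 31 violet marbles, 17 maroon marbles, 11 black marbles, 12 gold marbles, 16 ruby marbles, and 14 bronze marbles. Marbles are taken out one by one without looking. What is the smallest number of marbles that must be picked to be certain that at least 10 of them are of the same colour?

An adversary could hand out at most 9 marbles per colour: 9 + 9 + 9 + 9 + 9 + 9 + 9 = 63 marbles and still no colour has 10.
One more marble lands in a colour already at 9, so 64 draws are enough and 63 are not.

64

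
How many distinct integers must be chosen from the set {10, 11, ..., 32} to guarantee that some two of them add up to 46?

15

Group the elements by complementary pair {x, 46−x}: {14,32}, {15,31}, {16,30}, …, giving 9 two-element pairs, the single value 23 (it cannot pair with itself since the integers are distinct), and 4 integers whose partner 46−x falls outside [10,32].
Treating each of those 14 groups as a pigeonhole, one can pick one integer per group — 14 integers — with no two summing to 46.
The 15th integer lands in an occupied pair, forcing a sum of 46.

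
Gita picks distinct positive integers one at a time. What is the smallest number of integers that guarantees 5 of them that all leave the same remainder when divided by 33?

By the pigeonhole principle, the 33 residue classes mod 33 are the pigeonholes.
With 132 integers one could put 4 in each residue class and have no class reach 5.
The 133rd integer pushes some class to 5, so 33·4 + 1 = 133.

133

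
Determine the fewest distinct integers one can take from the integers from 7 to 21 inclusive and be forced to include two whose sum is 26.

A set avoiding the sum 26 can contain at most one of each pair {x, 26−x}, plus the 3 elements whose complement lies outside the range or equal to its own complement.
The integers 13, …, 21 (9 of them) are such a set: any two sum to at least 13+14 = 27 > 26.
Any 10th integer completes one of the 6 pairs, so 10 choices force a sum of 26.

10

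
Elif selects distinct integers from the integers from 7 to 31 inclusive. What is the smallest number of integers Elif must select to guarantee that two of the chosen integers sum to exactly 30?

18

Group the elements by complementary pair {x, 30−x}: {7,23}, {8,22}, {9,21}, …, giving 8 two-element pairs, the single value 15 (it cannot pair with itself since the integers are distinct), and 8 integers whose partner 30−x falls outside [7,31].
Pigeonhole: treating each of those 17 groups as a pigeonhole, one can pick one integer per group — 17 integers — with no two summing to 30.
The 18th integer lands in an occupied pair, forcing a sum of 30.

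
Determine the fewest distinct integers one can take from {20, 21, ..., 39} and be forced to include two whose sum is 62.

13

Two chosen integers sum to 62 exactly when both halves of some pair {x, 62−x} with 23 ≤ x ≤ 62−x ≤ 39 are chosen — 8 such pairs.
The remaining 4 elements (those with no distinct partner in range) can never complete a 62-sum, so the worst case takes all of them and one from each pair: 4 + 8 = 12.
Pigeonhole: the 13th integer has to be the second member of some pair, so 12 + 1 = 13.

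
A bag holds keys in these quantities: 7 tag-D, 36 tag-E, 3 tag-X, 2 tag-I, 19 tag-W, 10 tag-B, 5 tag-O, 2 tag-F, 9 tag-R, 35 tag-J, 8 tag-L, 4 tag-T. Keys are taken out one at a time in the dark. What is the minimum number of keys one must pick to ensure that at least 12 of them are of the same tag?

84

Pigeonhole: the 12 tags are the holes; the keys drawn are the pigeons.
To avoid 12 of any one tag, the worst case takes at most 11 of each tag, or every key of a tag that has fewer than 11.
That gives 7 + 11 + 3 + 2 + 11 + 10 + 5 + 2 + 9 + 11 + 8 + 4 = 83 keys with no tag reaching 12.
The next key forces some tag to 12, so 83 + 1 = 84.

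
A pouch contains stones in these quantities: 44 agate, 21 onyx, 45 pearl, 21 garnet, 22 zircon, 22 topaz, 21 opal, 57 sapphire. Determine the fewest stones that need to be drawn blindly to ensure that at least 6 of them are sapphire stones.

In the worst case for collecting sapphire stones, every non-sapphire stone comes out first.
There are 44 + 21 + 45 + 21 + 22 + 22 + 21 = 196 non-sapphire stones altogether.
After those, each further stone must be sapphire, so 196 + 6 = 202 draws guarantee 6 sapphire stones.

202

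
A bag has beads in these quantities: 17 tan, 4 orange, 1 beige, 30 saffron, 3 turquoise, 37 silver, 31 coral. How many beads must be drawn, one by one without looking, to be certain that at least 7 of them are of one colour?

By the pigeonhole principle, put each drawn bead into a box by colour. The largest draw with every box below 7 takes min(count, 6) from each colour; colours with fewer than 6 contribute all they have.
Σ min(cᵢ, 6) = 6 + 4 + 1 + 6 + 3 + 6 + 6 = 32.
Draw number 32 + 1 = 33 must push one box to 7.

33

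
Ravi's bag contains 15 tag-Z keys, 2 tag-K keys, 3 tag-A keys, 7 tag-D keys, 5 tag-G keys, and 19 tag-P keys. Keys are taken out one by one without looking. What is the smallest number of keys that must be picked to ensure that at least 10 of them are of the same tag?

Put each drawn key into a box by tag. The largest draw with every box below 10 takes min(count, 9) from each tag; tags with fewer than 9 contribute all they have.
Σ min(cᵢ, 9) = 9 + 2 + 3 + 7 + 5 + 9 = 35.
Draw number 35 + 1 = 36 must push one box to 10.

36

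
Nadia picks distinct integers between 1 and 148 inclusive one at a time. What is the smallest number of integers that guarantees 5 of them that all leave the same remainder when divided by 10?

41

By the pigeonhole principle, the 10 residue classes mod 10 are the pigeonholes.
With 40 integers one could put 4 in each residue class and have no class reach 5.
The 41st integer pushes some class to 5, so 10·4 + 1 = 41.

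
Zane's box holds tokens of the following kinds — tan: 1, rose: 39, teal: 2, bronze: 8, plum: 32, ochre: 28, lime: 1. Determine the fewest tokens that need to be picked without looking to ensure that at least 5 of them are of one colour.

21

By pigeonhole, put each drawn token into a box by colour. The largest draw with every box below 5 takes min(count, 4) from each colour; colours with fewer than 4 contribute all they have.
Σ min(cᵢ, 4) = 1 + 4 + 2 + 4 + 4 + 4 + 1 = 20.
Draw number 20 + 1 = 21 must push one box to 5.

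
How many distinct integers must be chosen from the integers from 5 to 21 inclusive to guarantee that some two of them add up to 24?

11

Group the elements by complementary pair {x, 24−x}: {5,19}, {6,18}, {7,17}, …, giving 7 two-element pairs, the single value 12 (it cannot pair with itself since the integers are distinct), and 2 integers whose partner 24−x falls outside [5,21].
Pigeonhole: treating each of those 10 groups as a pigeonhole, one can pick one integer per group — 10 integers — with no two summing to 24.
The 11th integer lands in an occupied pair, forcing a sum of 24.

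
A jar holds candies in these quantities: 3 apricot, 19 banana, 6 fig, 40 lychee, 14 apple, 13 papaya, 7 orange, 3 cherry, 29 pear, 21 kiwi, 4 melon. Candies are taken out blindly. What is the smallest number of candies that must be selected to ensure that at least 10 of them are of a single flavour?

An adversary could hand out at most 9 candies per flavour (5 flavours run out sooner): 3 + 9 + 6 + 9 + 9 + 9 + 7 + 3 + 9 + 9 + 4 = 77 candies and still no flavour has 10.
One more candy lands in a flavour already at 9, so 78 draws are enough and 77 are not.

78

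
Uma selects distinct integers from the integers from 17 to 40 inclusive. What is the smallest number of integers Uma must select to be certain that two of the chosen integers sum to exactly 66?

Two chosen integers sum to 66 exactly when both halves of some pair {x, 66−x} with 26 ≤ x ≤ 66−x ≤ 40 are chosen — 7 such pairs.
The remaining 10 elements (those with no distinct partner in range) can never complete a 66-sum, so the worst case takes all of them and one from each pair: 10 + 7 = 17.
By pigeonhole, the 18th integer has to be the second member of some pair, so 17 + 1 = 18.

18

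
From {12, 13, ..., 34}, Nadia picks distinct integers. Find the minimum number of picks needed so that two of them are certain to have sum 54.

Two chosen integers sum to 54 exactly when both halves of some pair {x, 54−x} with 20 ≤ x ≤ 54−x ≤ 34 are chosen — 7 such pairs.
The remaining 9 elements (those with no distinct partner in range) can never complete a 54-sum, so the worst case takes all of them and one from each pair: 9 + 7 = 16.
The 17th integer has to be the second member of some pair, so 16 + 1 = 17.

17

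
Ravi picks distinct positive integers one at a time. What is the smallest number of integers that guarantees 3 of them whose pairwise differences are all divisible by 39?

79

Integers whose pairwise differences are multiples of 39 are exactly those sharing a remainder mod 39. The 39 residue classes mod 39 are the pigeonholes.
With 78 integers one could put 2 in each residue class and have no class reach 3.
The 79th integer pushes some class to 3, so 39·2 + 1 = 79.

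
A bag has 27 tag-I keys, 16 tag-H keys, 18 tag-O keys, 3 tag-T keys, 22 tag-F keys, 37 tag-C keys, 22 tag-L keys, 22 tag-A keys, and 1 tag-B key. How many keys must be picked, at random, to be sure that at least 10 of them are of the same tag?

Pigeonhole: put each drawn key into a box by tag. The largest draw with every box below 10 takes min(count, 9) from each tag; tags with fewer than 9 contribute all they have.
Σ min(cᵢ, 9) = 9 + 9 + 9 + 3 + 9 + 9 + 9 + 9 + 1 = 67.
Draw number 67 + 1 = 68 must push one box to 10.

68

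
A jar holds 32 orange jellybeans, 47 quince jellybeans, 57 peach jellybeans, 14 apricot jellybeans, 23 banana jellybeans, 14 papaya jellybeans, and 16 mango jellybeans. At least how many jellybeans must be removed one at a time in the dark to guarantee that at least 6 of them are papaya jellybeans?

195

In the worst case for collecting papaya jellybeans, every non-papaya jellybean comes out first.
There are 32 + 47 + 57 + 14 + 23 + 16 = 189 non-papaya jellybeans altogether.
After those, each further jellybean must be papaya, so 189 + 6 = 195 draws guarantee 6 papaya jellybeans.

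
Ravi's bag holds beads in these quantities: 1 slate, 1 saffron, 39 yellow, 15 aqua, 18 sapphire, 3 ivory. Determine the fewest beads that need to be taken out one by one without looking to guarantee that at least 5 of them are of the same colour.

Put each drawn bead into a box by colour. The largest draw with every box below 5 takes min(count, 4) from each colour; colours with fewer than 4 contribute all they have.
Σ min(cᵢ, 4) = 1 + 1 + 4 + 4 + 4 + 3 = 17.
Draw number 17 + 1 = 18 must push one box to 5.

18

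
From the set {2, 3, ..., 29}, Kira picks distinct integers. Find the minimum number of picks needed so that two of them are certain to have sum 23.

19

Group the elements by complementary pair {x, 23−x}: {2,21}, {3,20}, {4,19}, …, giving 10 two-element pairs and 8 integers whose partner 23−x falls outside [2,29].
By pigeonhole, treating each of those 18 groups as a pigeonhole, one can pick one integer per group — 18 integers — with no two summing to 23.
The 19th integer lands in an occupied pair, forcing a sum of 23.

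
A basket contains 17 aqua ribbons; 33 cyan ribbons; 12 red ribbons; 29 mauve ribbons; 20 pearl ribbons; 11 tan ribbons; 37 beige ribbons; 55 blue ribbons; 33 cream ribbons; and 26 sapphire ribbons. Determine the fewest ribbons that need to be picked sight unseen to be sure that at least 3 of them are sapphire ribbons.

In the worst case for collecting sapphire ribbons, every non-sapphire ribbon comes out first.
There are 17 + 33 + 12 + 29 + 20 + 11 + 37 + 55 + 33 = 247 non-sapphire ribbons altogether.
After those, each further ribbon must be sapphire, so 247 + 3 = 250 draws guarantee 3 sapphire ribbons.

250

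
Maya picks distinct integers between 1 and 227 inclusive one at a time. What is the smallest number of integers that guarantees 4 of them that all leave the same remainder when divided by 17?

By pigeonhole, the 17 residue classes mod 17 are the pigeonholes.
With 51 integers one could put 3 in each residue class and have no class reach 4.
The 52nd integer pushes some class to 4, so 17·3 + 1 = 52.

52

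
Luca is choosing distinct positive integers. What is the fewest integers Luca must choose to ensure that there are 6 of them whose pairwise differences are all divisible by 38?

Integers whose pairwise differences are multiples of 38 are exactly those sharing a remainder mod 38. Pigeonhole: the 38 residue classes mod 38 are the pigeonholes.
With 190 integers one could put 5 in each residue class and have no class reach 6.
The 191st integer pushes some class to 6, so 38·5 + 1 = 191.

191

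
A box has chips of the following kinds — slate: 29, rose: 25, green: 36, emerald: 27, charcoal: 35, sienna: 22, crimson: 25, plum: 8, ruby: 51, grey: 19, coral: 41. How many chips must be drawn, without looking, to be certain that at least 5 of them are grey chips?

In the worst case for collecting grey chips, every non-grey chip comes out first.
There are 29 + 25 + 36 + 27 + 35 + 22 + 25 + 8 + 51 + 41 = 299 non-grey chips altogether.
After those, each further chip must be grey, so 299 + 5 = 304 draws guarantee 5 grey chips.

304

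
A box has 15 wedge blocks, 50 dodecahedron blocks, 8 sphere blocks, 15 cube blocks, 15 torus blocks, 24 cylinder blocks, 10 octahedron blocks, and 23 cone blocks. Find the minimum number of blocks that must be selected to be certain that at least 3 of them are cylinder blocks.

139

In the worst case for collecting cylinder blocks, every non-cylinder block comes out first.
There are 15 + 50 + 8 + 15 + 15 + 10 + 23 = 136 non-cylinder blocks altogether.
After those, each further block must be cylinder, so 136 + 3 = 139 draws guarantee 3 cylinder blocks.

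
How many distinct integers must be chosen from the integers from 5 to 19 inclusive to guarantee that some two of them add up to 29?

11

A set avoiding the sum 29 can contain at most one of each pair {x, 29−x}, plus the 5 elements whose complement lies outside the range.
The integers 5, …, 14 (10 of them) are such a set: any two sum to at least 5+6 = 11 and at most 13+14 = 27 < 29.
By the pigeonhole principle, any 11th integer completes one of the 5 pairs, so 11 choices force a sum of 29.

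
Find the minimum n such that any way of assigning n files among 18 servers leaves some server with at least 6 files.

With 90 files one could put exactly 5 in each of the 18 servers, and no server would reach 6.
One more file must land in a server that already has 5, giving it 6.
So 18 × 5 + 1 = 91 files are required.

91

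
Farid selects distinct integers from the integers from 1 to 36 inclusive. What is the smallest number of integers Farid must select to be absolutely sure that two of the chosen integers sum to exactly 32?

22

Group the elements by complementary pair {x, 32−x}: {1,31}, {2,30}, {3,29}, …, giving 15 two-element pairs, the single value 16 (it cannot pair with itself since the integers are distinct), and 5 integers whose partner 32−x falls outside [1,36].
Treating each of those 21 groups as a pigeonhole, one can pick one integer per group — 21 integers — with no two summing to 32.
The 22nd integer lands in an occupied pair, forcing a sum of 32.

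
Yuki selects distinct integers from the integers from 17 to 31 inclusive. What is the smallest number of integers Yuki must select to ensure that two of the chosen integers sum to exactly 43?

Group the elements by complementary pair {x, 43−x}: {17,26}, {18,25}, {19,24}, …, giving 5 two-element pairs and 5 integers whose partner 43−x falls outside [17,31].
By pigeonhole, treating each of those 10 groups as a pigeonhole, one can pick one integer per group — 10 integers — with no two summing to 43.
The 11th integer lands in an occupied pair, forcing a sum of 43.

11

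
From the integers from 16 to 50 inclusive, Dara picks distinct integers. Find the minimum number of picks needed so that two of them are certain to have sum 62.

Group the elements by complementary pair {x, 62−x}: {16,46}, {17,45}, {18,44}, …, giving 15 two-element pairs, the single value 31 (it cannot pair with itself since the integers are distinct), and 4 integers whose partner 62−x falls outside [16,50].
Pigeonhole: treating each of those 20 groups as a pigeonhole, one can pick one integer per group — 20 integers — with no two summing to 62.
The 21st integer lands in an occupied pair, forcing a sum of 62.

21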